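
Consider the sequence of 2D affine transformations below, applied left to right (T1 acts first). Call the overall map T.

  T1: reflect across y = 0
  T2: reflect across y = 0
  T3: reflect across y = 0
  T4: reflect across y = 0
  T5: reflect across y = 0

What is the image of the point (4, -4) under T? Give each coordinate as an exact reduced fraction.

T(p) = (4, 4)

T1 reflect across y = 0: (4, -4) → (4, 4)
T2 reflect across y = 0: (4, 4) → (4, -4)
T3 reflect across y = 0: (4, -4) → (4, 4)
T4 reflect across y = 0: (4, 4) → (4, -4)
T5 reflect across y = 0: (4, -4) → (4, 4)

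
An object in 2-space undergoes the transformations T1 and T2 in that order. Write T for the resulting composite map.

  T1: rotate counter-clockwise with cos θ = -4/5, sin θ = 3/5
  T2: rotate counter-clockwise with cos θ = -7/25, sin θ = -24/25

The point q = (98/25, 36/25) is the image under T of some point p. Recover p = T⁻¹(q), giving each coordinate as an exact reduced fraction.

T1 = [-4/5 -3/5 0; 3/5 -4/5 0; 0 0 1]
T2·T1 = [4/5 -3/5 0; 3/5 4/5 0; 0 0 1]
det M = 1; M⁻¹ = [4/5 3/5 0; -3/5 4/5 0; 0 0 1]
M⁻¹ · (98/25, 36/25)ᵀ = (4, -6/5)ᵀ

p = (4, -6/5)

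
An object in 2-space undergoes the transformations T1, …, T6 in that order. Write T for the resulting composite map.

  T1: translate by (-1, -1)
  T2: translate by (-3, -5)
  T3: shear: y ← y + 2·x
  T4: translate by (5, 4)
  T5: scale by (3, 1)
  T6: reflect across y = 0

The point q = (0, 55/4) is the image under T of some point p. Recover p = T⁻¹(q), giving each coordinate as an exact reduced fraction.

p = (-1, -7/4)

T1 = [1 0 -1; 0 1 -1; 0 0 1]
T2·T1 = [1 0 -4; 0 1 -6; 0 0 1]
T3·…·T1 = [1 0 -4; 2 1 -14; 0 0 1]
T4·…·T1 = [1 0 1; 2 1 -10; 0 0 1]
T5·…·T1 = [3 0 3; 2 1 -10; 0 0 1]
T6·…·T1 = [3 0 3; -2 -1 10; 0 0 1]
det M = -3; M⁻¹ = [1/3 0 -1; -2/3 -1 12; 0 0 1]
M⁻¹ · (0, 55/4)ᵀ = (-1, -7/4)ᵀ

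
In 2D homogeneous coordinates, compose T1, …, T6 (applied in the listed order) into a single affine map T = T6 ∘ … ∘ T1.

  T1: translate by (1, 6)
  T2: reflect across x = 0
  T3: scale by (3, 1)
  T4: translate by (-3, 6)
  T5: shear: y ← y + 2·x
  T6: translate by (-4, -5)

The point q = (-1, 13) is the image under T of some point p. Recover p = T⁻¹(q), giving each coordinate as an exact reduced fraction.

p = (-3, 0)

T1 = [1 0 1; 0 1 6; 0 0 1]
T2·T1 = [-1 0 -1; 0 1 6; 0 0 1]
T3·…·T1 = [-3 0 -3; 0 1 6; 0 0 1]
T4·…·T1 = [-3 0 -6; 0 1 12; 0 0 1]
T5·…·T1 = [-3 0 -6; -6 1 0; 0 0 1]
T6·…·T1 = [-3 0 -10; -6 1 -5; 0 0 1]
det M = -3; M⁻¹ = [-1/3 0 -10/3; -2 1 -15; 0 0 1]
M⁻¹ · (-1, 13)ᵀ = (-3, 0)ᵀ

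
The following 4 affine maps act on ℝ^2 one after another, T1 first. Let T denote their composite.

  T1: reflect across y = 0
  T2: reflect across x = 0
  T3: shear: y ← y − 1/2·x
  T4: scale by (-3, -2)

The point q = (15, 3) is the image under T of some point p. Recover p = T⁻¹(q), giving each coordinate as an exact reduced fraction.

T1 = [1 0 0; 0 -1 0; 0 0 1]
T2·T1 = [-1 0 0; 0 -1 0; 0 0 1]
T3·…·T1 = [-1 0 0; 1/2 -1 0; 0 0 1]
T4·…·T1 = [3 0 0; -1 2 0; 0 0 1]
det M = 6; M⁻¹ = [1/3 0 0; 1/6 1/2 0; 0 0 1]
M⁻¹ · (15, 3)ᵀ = (5, 4)ᵀ

p = (5, 4)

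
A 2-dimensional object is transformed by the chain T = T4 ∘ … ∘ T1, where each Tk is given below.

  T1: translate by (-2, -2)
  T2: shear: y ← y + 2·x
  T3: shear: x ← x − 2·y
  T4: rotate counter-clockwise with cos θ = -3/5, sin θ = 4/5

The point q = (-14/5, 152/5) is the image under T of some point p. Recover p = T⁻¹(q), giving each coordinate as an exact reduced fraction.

p = (-4, -2)

T1 = [1 0 -2; 0 1 -2; 0 0 1]
T2·T1 = [1 0 -2; 2 1 -6; 0 0 1]
T3·…·T1 = [-3 -2 10; 2 1 -6; 0 0 1]
T4·…·T1 = [1/5 2/5 -6/5; -18/5 -11/5 58/5; 0 0 1]
det M = 1; M⁻¹ = [-11/5 -2/5 2; 18/5 1/5 2; 0 0 1]
M⁻¹ · (-14/5, 152/5)ᵀ = (-4, -2)ᵀ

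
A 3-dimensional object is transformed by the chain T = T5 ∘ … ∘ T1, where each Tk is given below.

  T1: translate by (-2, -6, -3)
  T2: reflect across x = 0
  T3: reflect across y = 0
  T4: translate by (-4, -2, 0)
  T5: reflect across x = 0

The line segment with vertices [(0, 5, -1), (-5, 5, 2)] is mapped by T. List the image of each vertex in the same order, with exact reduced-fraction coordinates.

image vertices: (2, -1, -4), (-3, -1, -1)

T1 translate by (-2, -6, -3): (0, 5, -1) → (-2, -1, -4); (-5, 5, 2) → (-7, -1, -1)
T2 reflect across x = 0: (-2, -1, -4) → (2, -1, -4); (-7, -1, -1) → (7, -1, -1)
T3 reflect across y = 0: (2, -1, -4) → (2, 1, -4); (7, -1, -1) → (7, 1, -1)
T4 translate by (-4, -2, 0): (2, 1, -4) → (-2, -1, -4); (7, 1, -1) → (3, -1, -1)
T5 reflect across x = 0: (-2, -1, -4) → (2, -1, -4); (3, -1, -1) → (-3, -1, -1)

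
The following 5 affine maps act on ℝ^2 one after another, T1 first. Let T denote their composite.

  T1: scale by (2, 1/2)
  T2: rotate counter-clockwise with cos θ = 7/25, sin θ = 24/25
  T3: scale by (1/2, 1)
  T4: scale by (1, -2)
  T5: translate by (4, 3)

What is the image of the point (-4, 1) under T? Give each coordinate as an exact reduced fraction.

T1 scale by (2, 1/2): (-4, 1) → (-8, 1/2)
T2 rotate counter-clockwise with cos θ = 7/25, sin θ = 24/25: (-8, 1/2) → (-68/25, -377/50)
T3 scale by (1/2, 1): (-68/25, -377/50) → (-34/25, -377/50)
T4 scale by (1, -2): (-34/25, -377/50) → (-34/25, 377/25)
T5 translate by (4, 3): (-34/25, 377/25) → (66/25, 452/25)

T(p) = (66/25, 452/25)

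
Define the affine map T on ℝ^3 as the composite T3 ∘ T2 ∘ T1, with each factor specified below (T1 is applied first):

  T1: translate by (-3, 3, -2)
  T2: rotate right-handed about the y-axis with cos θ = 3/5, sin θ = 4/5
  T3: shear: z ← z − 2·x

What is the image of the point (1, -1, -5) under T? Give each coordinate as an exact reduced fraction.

T(p) = (-34/5, 2, 11)

T1 translate by (-3, 3, -2): (1, -1, -5) → (-2, 2, -7)
T2 rotate right-handed about the y-axis with cos θ = 3/5, sin θ = 4/5: (-2, 2, -7) → (-34/5, 2, -13/5)
T3 shear: z ← z − 2·x: (-34/5, 2, -13/5) → (-34/5, 2, 11)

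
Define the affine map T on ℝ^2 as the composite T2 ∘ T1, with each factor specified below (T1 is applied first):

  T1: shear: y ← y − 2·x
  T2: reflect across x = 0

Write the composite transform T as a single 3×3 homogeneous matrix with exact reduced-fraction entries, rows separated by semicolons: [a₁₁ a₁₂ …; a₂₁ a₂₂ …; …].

T = [-1 0 0; -2 1 0; 0 0 1]

T1 = [1 0 0; -2 1 0; 0 0 1]
T2·T1 = [-1 0 0; -2 1 0; 0 0 1]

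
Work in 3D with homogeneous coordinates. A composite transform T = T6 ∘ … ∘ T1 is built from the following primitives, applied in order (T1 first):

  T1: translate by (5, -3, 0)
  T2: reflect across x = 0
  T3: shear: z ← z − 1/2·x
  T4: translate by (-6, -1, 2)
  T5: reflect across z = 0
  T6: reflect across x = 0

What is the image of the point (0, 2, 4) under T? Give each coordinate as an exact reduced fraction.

T1 translate by (5, -3, 0): (0, 2, 4) → (5, -1, 4)
T2 reflect across x = 0: (5, -1, 4) → (-5, -1, 4)
T3 shear: z ← z − 1/2·x: (-5, -1, 4) → (-5, -1, 13/2)
T4 translate by (-6, -1, 2): (-5, -1, 13/2) → (-11, -2, 17/2)
T5 reflect across z = 0: (-11, -2, 17/2) → (-11, -2, -17/2)
T6 reflect across x = 0: (-11, -2, -17/2) → (11, -2, -17/2)

T(p) = (11, -2, -17/2)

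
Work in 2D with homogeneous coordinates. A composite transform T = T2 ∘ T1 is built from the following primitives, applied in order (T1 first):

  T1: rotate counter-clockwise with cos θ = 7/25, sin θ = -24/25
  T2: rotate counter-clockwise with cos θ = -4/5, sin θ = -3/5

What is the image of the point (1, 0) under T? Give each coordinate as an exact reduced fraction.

T(p) = (-4/5, 3/5)

T1 rotate counter-clockwise with cos θ = 7/25, sin θ = -24/25: (1, 0) → (7/25, -24/25)
T2 rotate counter-clockwise with cos θ = -4/5, sin θ = -3/5: (7/25, -24/25) → (-4/5, 3/5)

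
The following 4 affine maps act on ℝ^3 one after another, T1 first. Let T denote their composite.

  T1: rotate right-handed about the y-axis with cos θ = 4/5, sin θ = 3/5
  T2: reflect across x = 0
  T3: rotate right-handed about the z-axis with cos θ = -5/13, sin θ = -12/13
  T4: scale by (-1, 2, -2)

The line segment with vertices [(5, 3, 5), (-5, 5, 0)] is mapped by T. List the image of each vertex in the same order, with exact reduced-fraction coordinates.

image vertices: (-71/13, 138/13, -2), (-40/13, -146/13, -6)

T1 rotate right-handed about the y-axis with cos θ = 4/5, sin θ = 3/5: (5, 3, 5) → (7, 3, 1); (-5, 5, 0) → (-4, 5, 3)
T2 reflect across x = 0: (7, 3, 1) → (-7, 3, 1); (-4, 5, 3) → (4, 5, 3)
T3 rotate right-handed about the z-axis with cos θ = -5/13, sin θ = -12/13: (-7, 3, 1) → (71/13, 69/13, 1); (4, 5, 3) → (40/13, -73/13, 3)
T4 scale by (-1, 2, -2): (71/13, 69/13, 1) → (-71/13, 138/13, -2); (40/13, -73/13, 3) → (-40/13, -146/13, -6)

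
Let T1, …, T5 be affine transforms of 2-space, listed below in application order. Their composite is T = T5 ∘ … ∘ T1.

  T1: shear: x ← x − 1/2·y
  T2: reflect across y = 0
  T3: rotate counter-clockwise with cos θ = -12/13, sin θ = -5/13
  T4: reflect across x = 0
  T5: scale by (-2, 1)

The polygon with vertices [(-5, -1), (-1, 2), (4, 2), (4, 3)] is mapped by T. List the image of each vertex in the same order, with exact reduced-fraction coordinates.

image vertices: (118/13, 21/26), (28/13, 34/13), (-92/13, 9/13), (-90/13, 47/26)

T1 shear: x ← x − 1/2·y: (-5, -1) → (-9/2, -1); (-1, 2) → (-2, 2); (4, 2) → (3, 2); (4, 3) → (5/2, 3)
T2 reflect across y = 0: (-9/2, -1) → (-9/2, 1); (-2, 2) → (-2, -2); (3, 2) → (3, -2); (5/2, 3) → (5/2, -3)
T3 rotate counter-clockwise with cos θ = -12/13, sin θ = -5/13: (-9/2, 1) → (59/13, 21/26); (-2, -2) → (14/13, 34/13); (3, -2) → (-46/13, 9/13); (5/2, -3) → (-45/13, 47/26)
T4 reflect across x = 0: (59/13, 21/26) → (-59/13, 21/26); (14/13, 34/13) → (-14/13, 34/13); (-46/13, 9/13) → (46/13, 9/13); (-45/13, 47/26) → (45/13, 47/26)
T5 scale by (-2, 1): (-59/13, 21/26) → (118/13, 21/26); (-14/13, 34/13) → (28/13, 34/13); (46/13, 9/13) → (-92/13, 9/13); (45/13, 47/26) → (-90/13, 47/26)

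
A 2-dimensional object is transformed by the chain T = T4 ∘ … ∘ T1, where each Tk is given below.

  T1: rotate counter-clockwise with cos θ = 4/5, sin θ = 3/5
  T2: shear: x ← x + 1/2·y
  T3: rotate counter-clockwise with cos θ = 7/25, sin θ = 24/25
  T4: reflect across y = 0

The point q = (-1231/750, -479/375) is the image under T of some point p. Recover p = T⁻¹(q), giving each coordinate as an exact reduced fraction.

p = (1, 5/3)

T1 = [4/5 -3/5 0; 3/5 4/5 0; 0 0 1]
T2·T1 = [11/10 -1/5 0; 3/5 4/5 0; 0 0 1]
T3·…·T1 = [-67/250 -103/125 0; 153/125 4/125 0; 0 0 1]
T4·…·T1 = [-67/250 -103/125 0; -153/125 -4/125 0; 0 0 1]
det M = -1; M⁻¹ = [4/125 -103/125 0; -153/125 67/250 0; 0 0 1]
M⁻¹ · (-1231/750, -479/375)ᵀ = (1, 5/3)ᵀ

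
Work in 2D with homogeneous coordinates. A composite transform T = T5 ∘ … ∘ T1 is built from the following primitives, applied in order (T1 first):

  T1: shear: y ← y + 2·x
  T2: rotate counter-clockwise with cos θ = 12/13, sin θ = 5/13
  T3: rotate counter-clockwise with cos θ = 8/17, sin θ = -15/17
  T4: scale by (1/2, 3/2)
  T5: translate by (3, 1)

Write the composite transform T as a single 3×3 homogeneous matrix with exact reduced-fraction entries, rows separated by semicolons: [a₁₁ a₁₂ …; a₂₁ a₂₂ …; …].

T1 = [1 0 0; 2 1 0; 0 0 1]
T2·T1 = [2/13 -5/13 0; 29/13 12/13 0; 0 0 1]
T3·…·T1 = [451/221 140/221 0; 202/221 171/221 0; 0 0 1]
T4·…·T1 = [451/442 70/221 0; 303/221 513/442 0; 0 0 1]
T5·…·T1 = [451/442 70/221 3; 303/221 513/442 1; 0 0 1]

T = [451/442 70/221 3; 303/221 513/442 1; 0 0 1]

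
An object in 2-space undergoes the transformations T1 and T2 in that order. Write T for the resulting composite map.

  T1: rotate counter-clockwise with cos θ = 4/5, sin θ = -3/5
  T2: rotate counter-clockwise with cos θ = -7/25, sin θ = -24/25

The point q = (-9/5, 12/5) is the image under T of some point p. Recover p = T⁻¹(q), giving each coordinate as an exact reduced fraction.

p = (0, -3)

T1 = [4/5 3/5 0; -3/5 4/5 0; 0 0 1]
T2·T1 = [-4/5 3/5 0; -3/5 -4/5 0; 0 0 1]
det M = 1; M⁻¹ = [-4/5 -3/5 0; 3/5 -4/5 0; 0 0 1]
M⁻¹ · (-9/5, 12/5)ᵀ = (0, -3)ᵀ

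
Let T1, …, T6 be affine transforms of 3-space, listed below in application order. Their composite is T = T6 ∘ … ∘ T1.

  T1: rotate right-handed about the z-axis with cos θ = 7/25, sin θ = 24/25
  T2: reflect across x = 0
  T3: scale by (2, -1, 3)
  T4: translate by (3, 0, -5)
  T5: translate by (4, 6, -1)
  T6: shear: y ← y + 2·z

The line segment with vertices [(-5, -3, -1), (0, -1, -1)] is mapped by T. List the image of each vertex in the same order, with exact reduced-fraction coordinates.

image vertices: (101/25, -159/25, -9), (127/25, -293/25, -9)

T1 rotate right-handed about the z-axis with cos θ = 7/25, sin θ = 24/25: (-5, -3, -1) → (37/25, -141/25, -1); (0, -1, -1) → (24/25, -7/25, -1)
T2 reflect across x = 0: (37/25, -141/25, -1) → (-37/25, -141/25, -1); (24/25, -7/25, -1) → (-24/25, -7/25, -1)
T3 scale by (2, -1, 3): (-37/25, -141/25, -1) → (-74/25, 141/25, -3); (-24/25, -7/25, -1) → (-48/25, 7/25, -3)
T4 translate by (3, 0, -5): (-74/25, 141/25, -3) → (1/25, 141/25, -8); (-48/25, 7/25, -3) → (27/25, 7/25, -8)
T5 translate by (4, 6, -1): (1/25, 141/25, -8) → (101/25, 291/25, -9); (27/25, 7/25, -8) → (127/25, 157/25, -9)
T6 shear: y ← y + 2·z: (101/25, 291/25, -9) → (101/25, -159/25, -9); (127/25, 157/25, -9) → (127/25, -293/25, -9)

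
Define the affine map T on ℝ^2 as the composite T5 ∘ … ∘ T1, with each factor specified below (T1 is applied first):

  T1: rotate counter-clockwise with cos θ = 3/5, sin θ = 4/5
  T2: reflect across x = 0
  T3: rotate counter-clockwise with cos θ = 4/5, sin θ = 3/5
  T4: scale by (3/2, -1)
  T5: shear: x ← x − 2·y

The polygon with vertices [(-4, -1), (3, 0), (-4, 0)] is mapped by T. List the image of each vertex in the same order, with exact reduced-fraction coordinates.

T1 rotate counter-clockwise with cos θ = 3/5, sin θ = 4/5: (-4, -1) → (-8/5, -19/5); (3, 0) → (9/5, 12/5); (-4, 0) → (-12/5, -16/5)
T2 reflect across x = 0: (-8/5, -19/5) → (8/5, -19/5); (9/5, 12/5) → (-9/5, 12/5); (-12/5, -16/5) → (12/5, -16/5)
T3 rotate counter-clockwise with cos θ = 4/5, sin θ = 3/5: (8/5, -19/5) → (89/25, -52/25); (-9/5, 12/5) → (-72/25, 21/25); (12/5, -16/5) → (96/25, -28/25)
T4 scale by (3/2, -1): (89/25, -52/25) → (267/50, 52/25); (-72/25, 21/25) → (-108/25, -21/25); (96/25, -28/25) → (144/25, 28/25)
T5 shear: x ← x − 2·y: (267/50, 52/25) → (59/50, 52/25); (-108/25, -21/25) → (-66/25, -21/25); (144/25, 28/25) → (88/25, 28/25)

image vertices: (59/50, 52/25), (-66/25, -21/25), (88/25, 28/25)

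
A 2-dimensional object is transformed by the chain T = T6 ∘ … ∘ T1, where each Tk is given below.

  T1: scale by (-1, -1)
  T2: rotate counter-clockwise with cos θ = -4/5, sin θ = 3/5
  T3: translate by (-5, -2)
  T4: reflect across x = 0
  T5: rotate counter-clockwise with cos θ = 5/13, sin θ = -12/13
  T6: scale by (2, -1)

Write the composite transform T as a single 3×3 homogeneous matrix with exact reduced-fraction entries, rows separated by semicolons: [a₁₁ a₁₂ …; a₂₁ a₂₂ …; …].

T = [-112/65 66/65 2/13; -33/65 -56/65 70/13; 0 0 1]

T1 = [-1 0 0; 0 -1 0; 0 0 1]
T2·T1 = [4/5 3/5 0; -3/5 4/5 0; 0 0 1]
T3·…·T1 = [4/5 3/5 -5; -3/5 4/5 -2; 0 0 1]
T4·…·T1 = [-4/5 -3/5 5; -3/5 4/5 -2; 0 0 1]
T5·…·T1 = [-56/65 33/65 1/13; 33/65 56/65 -70/13; 0 0 1]
T6·…·T1 = [-112/65 66/65 2/13; -33/65 -56/65 70/13; 0 0 1]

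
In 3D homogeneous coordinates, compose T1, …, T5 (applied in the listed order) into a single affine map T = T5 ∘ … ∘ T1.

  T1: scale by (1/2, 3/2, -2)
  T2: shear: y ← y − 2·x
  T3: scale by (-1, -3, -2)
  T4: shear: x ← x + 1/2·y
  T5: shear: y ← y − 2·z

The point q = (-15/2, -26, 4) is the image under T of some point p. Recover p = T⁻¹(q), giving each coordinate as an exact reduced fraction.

T1 = [1/2 0 0 0; 0 3/2 0 0; 0 0 -2 0; 0 0 0 1]
T2·T1 = [1/2 0 0 0; -1 3/2 0 0; 0 0 -2 0; 0 0 0 1]
T3·…·T1 = [-1/2 0 0 0; 3 -9/2 0 0; 0 0 4 0; 0 0 0 1]
T4·…·T1 = [1 -9/4 0 0; 3 -9/2 0 0; 0 0 4 0; 0 0 0 1]
T5·…·T1 = [1 -9/4 0 0; 3 -9/2 -8 0; 0 0 4 0; 0 0 0 1]
det M = 9; M⁻¹ = [-2 1 2 0; -4/3 4/9 8/9 0; 0 0 1/4 0; 0 0 0 1]
M⁻¹ · (-15/2, -26, 4)ᵀ = (-3, 2, 1)ᵀ

p = (-3, 2, 1)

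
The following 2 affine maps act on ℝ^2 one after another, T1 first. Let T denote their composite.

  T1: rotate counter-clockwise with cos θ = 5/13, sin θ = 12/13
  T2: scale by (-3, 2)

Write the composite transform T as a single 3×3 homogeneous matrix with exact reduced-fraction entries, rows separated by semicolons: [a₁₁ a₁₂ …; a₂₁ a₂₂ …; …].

T1 = [5/13 -12/13 0; 12/13 5/13 0; 0 0 1]
T2·T1 = [-15/13 36/13 0; 24/13 10/13 0; 0 0 1]

T = [-15/13 36/13 0; 24/13 10/13 0; 0 0 1]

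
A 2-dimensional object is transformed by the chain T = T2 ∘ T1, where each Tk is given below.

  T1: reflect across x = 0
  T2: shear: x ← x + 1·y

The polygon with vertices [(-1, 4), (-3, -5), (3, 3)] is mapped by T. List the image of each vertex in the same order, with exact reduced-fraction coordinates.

image vertices: (5, 4), (-2, -5), (0, 3)

T1 reflect across x = 0: (-1, 4) → (1, 4); (-3, -5) → (3, -5); (3, 3) → (-3, 3)
T2 shear: x ← x + 1·y: (1, 4) → (5, 4); (3, -5) → (-2, -5); (-3, 3) → (0, 3)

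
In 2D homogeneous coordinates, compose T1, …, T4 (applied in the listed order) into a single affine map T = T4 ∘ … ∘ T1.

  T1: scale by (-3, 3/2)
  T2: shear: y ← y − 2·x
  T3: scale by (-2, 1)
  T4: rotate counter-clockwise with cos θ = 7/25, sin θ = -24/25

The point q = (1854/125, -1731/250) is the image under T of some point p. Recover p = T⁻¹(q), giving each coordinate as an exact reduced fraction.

T1 = [-3 0 0; 0 3/2 0; 0 0 1]
T2·T1 = [-3 0 0; 6 3/2 0; 0 0 1]
T3·…·T1 = [6 0 0; 6 3/2 0; 0 0 1]
T4·…·T1 = [186/25 36/25 0; -102/25 21/50 0; 0 0 1]
det M = 9; M⁻¹ = [7/150 -4/25 0; 34/75 62/75 0; 0 0 1]
M⁻¹ · (1854/125, -1731/250)ᵀ = (9/5, 1)ᵀ

p = (9/5, 1)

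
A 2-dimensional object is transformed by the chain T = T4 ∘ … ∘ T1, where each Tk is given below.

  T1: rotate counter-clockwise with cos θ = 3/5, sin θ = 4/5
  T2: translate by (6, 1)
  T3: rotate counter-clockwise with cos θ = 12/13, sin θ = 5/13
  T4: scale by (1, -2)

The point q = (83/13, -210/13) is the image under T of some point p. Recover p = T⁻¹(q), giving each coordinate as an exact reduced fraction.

T1 = [3/5 -4/5 0; 4/5 3/5 0; 0 0 1]
T2·T1 = [3/5 -4/5 6; 4/5 3/5 1; 0 0 1]
T3·…·T1 = [16/65 -63/65 67/13; 63/65 16/65 42/13; 0 0 1]
T4·…·T1 = [16/65 -63/65 67/13; -126/65 -32/65 -84/13; 0 0 1]
det M = -2; M⁻¹ = [16/65 -63/130 -22/5; -63/65 -8/65 21/5; 0 0 1]
M⁻¹ · (83/13, -210/13)ᵀ = (5, 0)ᵀ

p = (5, 0)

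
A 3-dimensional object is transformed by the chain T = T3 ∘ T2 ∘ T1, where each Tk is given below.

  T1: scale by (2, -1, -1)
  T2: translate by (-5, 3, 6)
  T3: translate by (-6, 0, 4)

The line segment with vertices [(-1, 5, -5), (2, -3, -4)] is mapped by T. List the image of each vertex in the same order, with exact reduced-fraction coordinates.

image vertices: (-13, -2, 15), (-7, 6, 14)

T1 scale by (2, -1, -1): (-1, 5, -5) → (-2, -5, 5); (2, -3, -4) → (4, 3, 4)
T2 translate by (-5, 3, 6): (-2, -5, 5) → (-7, -2, 11); (4, 3, 4) → (-1, 6, 10)
T3 translate by (-6, 0, 4): (-7, -2, 11) → (-13, -2, 15); (-1, 6, 10) → (-7, 6, 14)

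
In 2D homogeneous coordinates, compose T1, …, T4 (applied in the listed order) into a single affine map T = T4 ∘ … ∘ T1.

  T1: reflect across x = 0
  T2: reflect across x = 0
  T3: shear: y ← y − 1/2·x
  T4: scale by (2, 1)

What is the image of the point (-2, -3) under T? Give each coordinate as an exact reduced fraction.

T(p) = (-4, -2)

T1 reflect across x = 0: (-2, -3) → (2, -3)
T2 reflect across x = 0: (2, -3) → (-2, -3)
T3 shear: y ← y − 1/2·x: (-2, -3) → (-2, -2)
T4 scale by (2, 1): (-2, -2) → (-4, -2)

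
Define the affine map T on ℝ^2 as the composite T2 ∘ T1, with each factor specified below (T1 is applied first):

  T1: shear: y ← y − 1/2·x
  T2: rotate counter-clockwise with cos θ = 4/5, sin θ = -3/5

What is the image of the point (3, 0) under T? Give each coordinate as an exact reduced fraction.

T(p) = (3/2, -3)

T1 shear: y ← y − 1/2·x: (3, 0) → (3, -3/2)
T2 rotate counter-clockwise with cos θ = 4/5, sin θ = -3/5: (3, -3/2) → (3/2, -3)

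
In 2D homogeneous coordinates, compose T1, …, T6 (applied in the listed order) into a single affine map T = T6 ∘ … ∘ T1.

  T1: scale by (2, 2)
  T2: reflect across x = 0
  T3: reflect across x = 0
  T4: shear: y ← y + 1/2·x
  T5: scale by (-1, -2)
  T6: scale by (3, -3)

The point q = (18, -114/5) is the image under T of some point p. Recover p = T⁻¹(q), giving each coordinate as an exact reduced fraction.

T1 = [2 0 0; 0 2 0; 0 0 1]
T2·T1 = [-2 0 0; 0 2 0; 0 0 1]
T3·…·T1 = [2 0 0; 0 2 0; 0 0 1]
T4·…·T1 = [2 0 0; 1 2 0; 0 0 1]
T5·…·T1 = [-2 0 0; -2 -4 0; 0 0 1]
T6·…·T1 = [-6 0 0; 6 12 0; 0 0 1]
det M = -72; M⁻¹ = [-1/6 0 0; 1/12 1/12 0; 0 0 1]
M⁻¹ · (18, -114/5)ᵀ = (-3, -2/5)ᵀ

p = (-3, -2/5)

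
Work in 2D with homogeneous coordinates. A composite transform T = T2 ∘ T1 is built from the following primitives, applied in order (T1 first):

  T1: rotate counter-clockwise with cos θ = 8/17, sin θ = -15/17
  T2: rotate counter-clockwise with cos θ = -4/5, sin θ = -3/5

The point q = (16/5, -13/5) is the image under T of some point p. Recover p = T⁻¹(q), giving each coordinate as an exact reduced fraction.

p = (-4, 1)

T1 = [8/17 15/17 0; -15/17 8/17 0; 0 0 1]
T2·T1 = [-77/85 -36/85 0; 36/85 -77/85 0; 0 0 1]
det M = 1; M⁻¹ = [-77/85 36/85 0; -36/85 -77/85 0; 0 0 1]
M⁻¹ · (16/5, -13/5)ᵀ = (-4, 1)ᵀ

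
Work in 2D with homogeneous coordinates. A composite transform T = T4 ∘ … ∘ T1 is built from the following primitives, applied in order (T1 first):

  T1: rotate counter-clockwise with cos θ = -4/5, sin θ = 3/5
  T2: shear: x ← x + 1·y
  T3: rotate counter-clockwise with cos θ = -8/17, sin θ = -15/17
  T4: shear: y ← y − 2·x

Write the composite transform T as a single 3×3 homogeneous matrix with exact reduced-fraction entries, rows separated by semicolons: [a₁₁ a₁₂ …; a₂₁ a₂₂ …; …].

T1 = [-4/5 -3/5 0; 3/5 -4/5 0; 0 0 1]
T2·T1 = [-1/5 -7/5 0; 3/5 -4/5 0; 0 0 1]
T3·…·T1 = [53/85 -4/85 0; -9/85 137/85 0; 0 0 1]
T4·…·T1 = [53/85 -4/85 0; -23/17 29/17 0; 0 0 1]

T = [53/85 -4/85 0; -23/17 29/17 0; 0 0 1]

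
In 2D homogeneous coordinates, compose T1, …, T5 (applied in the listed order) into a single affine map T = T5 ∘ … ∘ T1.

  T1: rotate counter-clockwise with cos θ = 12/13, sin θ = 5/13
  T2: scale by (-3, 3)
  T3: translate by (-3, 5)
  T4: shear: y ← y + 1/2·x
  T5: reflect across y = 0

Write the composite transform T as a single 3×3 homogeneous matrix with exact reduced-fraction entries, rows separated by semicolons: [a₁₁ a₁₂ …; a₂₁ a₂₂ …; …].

T = [-36/13 15/13 -3; 3/13 -87/26 -7/2; 0 0 1]

T1 = [12/13 -5/13 0; 5/13 12/13 0; 0 0 1]
T2·T1 = [-36/13 15/13 0; 15/13 36/13 0; 0 0 1]
T3·…·T1 = [-36/13 15/13 -3; 15/13 36/13 5; 0 0 1]
T4·…·T1 = [-36/13 15/13 -3; -3/13 87/26 7/2; 0 0 1]
T5·…·T1 = [-36/13 15/13 -3; 3/13 -87/26 -7/2; 0 0 1]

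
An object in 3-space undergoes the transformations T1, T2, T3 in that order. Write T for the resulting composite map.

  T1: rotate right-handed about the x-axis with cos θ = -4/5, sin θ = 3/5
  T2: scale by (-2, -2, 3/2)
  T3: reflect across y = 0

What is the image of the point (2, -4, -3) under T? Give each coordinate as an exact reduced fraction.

T(p) = (-4, 10, 0)

T1 rotate right-handed about the x-axis with cos θ = -4/5, sin θ = 3/5: (2, -4, -3) → (2, 5, 0)
T2 scale by (-2, -2, 3/2): (2, 5, 0) → (-4, -10, 0)
T3 reflect across y = 0: (-4, -10, 0) → (-4, 10, 0)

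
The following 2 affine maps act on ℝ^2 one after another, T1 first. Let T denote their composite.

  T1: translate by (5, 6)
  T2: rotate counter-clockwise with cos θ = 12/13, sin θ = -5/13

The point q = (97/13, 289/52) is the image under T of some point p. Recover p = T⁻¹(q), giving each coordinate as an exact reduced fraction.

p = (-1/4, 2)

T1 = [1 0 5; 0 1 6; 0 0 1]
T2·T1 = [12/13 5/13 90/13; -5/13 12/13 47/13; 0 0 1]
det M = 1; M⁻¹ = [12/13 -5/13 -5; 5/13 12/13 -6; 0 0 1]
M⁻¹ · (97/13, 289/52)ᵀ = (-1/4, 2)ᵀ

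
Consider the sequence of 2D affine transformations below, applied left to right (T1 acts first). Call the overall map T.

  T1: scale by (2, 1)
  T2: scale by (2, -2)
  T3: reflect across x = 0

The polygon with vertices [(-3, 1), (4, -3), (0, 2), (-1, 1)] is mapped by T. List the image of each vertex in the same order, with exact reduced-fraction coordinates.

image vertices: (12, -2), (-16, 6), (0, -4), (4, -2)

T1 scale by (2, 1): (-3, 1) → (-6, 1); (4, -3) → (8, -3); (0, 2) → (0, 2); (-1, 1) → (-2, 1)
T2 scale by (2, -2): (-6, 1) → (-12, -2); (8, -3) → (16, 6); (0, 2) → (0, -4); (-2, 1) → (-4, -2)
T3 reflect across x = 0: (-12, -2) → (12, -2); (16, 6) → (-16, 6); (0, -4) → (0, -4); (-4, -2) → (4, -2)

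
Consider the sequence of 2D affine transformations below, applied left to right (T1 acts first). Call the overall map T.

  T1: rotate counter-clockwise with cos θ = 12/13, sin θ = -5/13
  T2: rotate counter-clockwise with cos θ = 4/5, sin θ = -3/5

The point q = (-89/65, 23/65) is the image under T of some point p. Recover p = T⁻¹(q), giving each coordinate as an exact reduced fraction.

T1 = [12/13 5/13 0; -5/13 12/13 0; 0 0 1]
T2·T1 = [33/65 56/65 0; -56/65 33/65 0; 0 0 1]
det M = 1; M⁻¹ = [33/65 -56/65 0; 56/65 33/65 0; 0 0 1]
M⁻¹ · (-89/65, 23/65)ᵀ = (-1, -1)ᵀ

p = (-1, -1)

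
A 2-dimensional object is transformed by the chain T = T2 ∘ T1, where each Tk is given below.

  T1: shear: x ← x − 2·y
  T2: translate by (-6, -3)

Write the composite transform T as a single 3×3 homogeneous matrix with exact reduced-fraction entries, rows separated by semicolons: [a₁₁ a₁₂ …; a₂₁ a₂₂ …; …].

T = [1 -2 -6; 0 1 -3; 0 0 1]

T1 = [1 -2 0; 0 1 0; 0 0 1]
T2·T1 = [1 -2 -6; 0 1 -3; 0 0 1]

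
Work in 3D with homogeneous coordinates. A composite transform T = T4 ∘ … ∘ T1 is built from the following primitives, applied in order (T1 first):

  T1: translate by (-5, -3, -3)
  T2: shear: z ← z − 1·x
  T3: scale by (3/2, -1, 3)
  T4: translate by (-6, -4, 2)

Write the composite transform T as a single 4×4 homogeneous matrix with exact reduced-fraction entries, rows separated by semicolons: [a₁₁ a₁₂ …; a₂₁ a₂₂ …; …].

T1 = [1 0 0 -5; 0 1 0 -3; 0 0 1 -3; 0 0 0 1]
T2·T1 = [1 0 0 -5; 0 1 0 -3; -1 0 1 2; 0 0 0 1]
T3·…·T1 = [3/2 0 0 -15/2; 0 -1 0 3; -3 0 3 6; 0 0 0 1]
T4·…·T1 = [3/2 0 0 -27/2; 0 -1 0 -1; -3 0 3 8; 0 0 0 1]

T = [3/2 0 0 -27/2; 0 -1 0 -1; -3 0 3 8; 0 0 0 1]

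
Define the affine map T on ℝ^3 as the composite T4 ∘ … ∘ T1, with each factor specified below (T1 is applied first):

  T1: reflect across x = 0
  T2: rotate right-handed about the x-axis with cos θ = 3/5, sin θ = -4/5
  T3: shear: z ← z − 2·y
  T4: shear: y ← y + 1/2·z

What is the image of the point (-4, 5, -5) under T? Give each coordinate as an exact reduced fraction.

T1 reflect across x = 0: (-4, 5, -5) → (4, 5, -5)
T2 rotate right-handed about the x-axis with cos θ = 3/5, sin θ = -4/5: (4, 5, -5) → (4, -1, -7)
T3 shear: z ← z − 2·y: (4, -1, -7) → (4, -1, -5)
T4 shear: y ← y + 1/2·z: (4, -1, -5) → (4, -7/2, -5)

T(p) = (4, -7/2, -5)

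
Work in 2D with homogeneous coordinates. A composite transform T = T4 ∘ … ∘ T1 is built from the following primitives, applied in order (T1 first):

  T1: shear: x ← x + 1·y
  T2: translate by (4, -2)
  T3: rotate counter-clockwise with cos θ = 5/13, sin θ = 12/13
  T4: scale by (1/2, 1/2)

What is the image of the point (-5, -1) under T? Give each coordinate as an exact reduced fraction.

T(p) = (1, -3/2)

T1 shear: x ← x + 1·y: (-5, -1) → (-6, -1)
T2 translate by (4, -2): (-6, -1) → (-2, -3)
T3 rotate counter-clockwise with cos θ = 5/13, sin θ = 12/13: (-2, -3) → (2, -3)
T4 scale by (1/2, 1/2): (2, -3) → (1, -3/2)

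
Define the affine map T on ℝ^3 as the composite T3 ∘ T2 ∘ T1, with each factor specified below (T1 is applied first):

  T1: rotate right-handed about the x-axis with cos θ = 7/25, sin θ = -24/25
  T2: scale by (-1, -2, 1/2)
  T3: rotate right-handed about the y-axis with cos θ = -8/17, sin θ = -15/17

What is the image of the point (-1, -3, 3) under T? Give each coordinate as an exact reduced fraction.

T1 rotate right-handed about the x-axis with cos θ = 7/25, sin θ = -24/25: (-1, -3, 3) → (-1, 51/25, 93/25)
T2 scale by (-1, -2, 1/2): (-1, 51/25, 93/25) → (1, -102/25, 93/50)
T3 rotate right-handed about the y-axis with cos θ = -8/17, sin θ = -15/17: (1, -102/25, 93/50) → (-359/170, -102/25, 3/425)

T(p) = (-359/170, -102/25, 3/425)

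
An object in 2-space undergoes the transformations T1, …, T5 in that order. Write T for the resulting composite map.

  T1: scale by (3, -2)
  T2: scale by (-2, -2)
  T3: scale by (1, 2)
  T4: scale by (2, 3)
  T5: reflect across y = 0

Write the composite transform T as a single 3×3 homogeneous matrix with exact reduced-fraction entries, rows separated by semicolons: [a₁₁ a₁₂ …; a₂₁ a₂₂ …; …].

T = [-12 0 0; 0 -24 0; 0 0 1]

T1 = [3 0 0; 0 -2 0; 0 0 1]
T2·T1 = [-6 0 0; 0 4 0; 0 0 1]
T3·…·T1 = [-6 0 0; 0 8 0; 0 0 1]
T4·…·T1 = [-12 0 0; 0 24 0; 0 0 1]
T5·…·T1 = [-12 0 0; 0 -24 0; 0 0 1]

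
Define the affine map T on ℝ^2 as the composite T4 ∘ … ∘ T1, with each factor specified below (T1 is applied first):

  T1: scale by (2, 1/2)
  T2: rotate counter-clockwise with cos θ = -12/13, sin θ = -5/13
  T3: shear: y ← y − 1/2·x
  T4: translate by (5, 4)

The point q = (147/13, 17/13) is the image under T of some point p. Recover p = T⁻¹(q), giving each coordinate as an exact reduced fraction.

p = (-3, 4)

T1 = [2 0 0; 0 1/2 0; 0 0 1]
T2·T1 = [-24/13 5/26 0; -10/13 -6/13 0; 0 0 1]
T3·…·T1 = [-24/13 5/26 0; 2/13 -29/52 0; 0 0 1]
T4·…·T1 = [-24/13 5/26 5; 2/13 -29/52 4; 0 0 1]
det M = 1; M⁻¹ = [-29/52 -5/26 185/52; -2/13 -24/13 106/13; 0 0 1]
M⁻¹ · (147/13, 17/13)ᵀ = (-3, 4)ᵀ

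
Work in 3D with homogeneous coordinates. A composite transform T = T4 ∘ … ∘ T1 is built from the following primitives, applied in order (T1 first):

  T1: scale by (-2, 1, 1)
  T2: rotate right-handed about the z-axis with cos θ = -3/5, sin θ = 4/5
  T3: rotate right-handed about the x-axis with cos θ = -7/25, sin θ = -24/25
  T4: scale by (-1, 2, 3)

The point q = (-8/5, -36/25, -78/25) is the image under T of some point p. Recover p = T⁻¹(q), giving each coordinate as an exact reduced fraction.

T1 = [-2 0 0 0; 0 1 0 0; 0 0 1 0; 0 0 0 1]
T2·T1 = [6/5 -4/5 0 0; -8/5 -3/5 0 0; 0 0 1 0; 0 0 0 1]
T3·…·T1 = [6/5 -4/5 0 0; 56/125 21/125 24/25 0; 192/125 72/125 -7/25 0; 0 0 0 1]
T4·…·T1 = [-6/5 4/5 0 0; 112/125 42/125 48/25 0; 576/125 216/125 -21/25 0; 0 0 0 1]
det M = 12; M⁻¹ = [-3/10 7/125 16/125 0; 4/5 21/250 24/125 0; 0 12/25 -7/75 0; 0 0 0 1]
M⁻¹ · (-8/5, -36/25, -78/25)ᵀ = (0, -2, -2/5)ᵀ

p = (0, -2, -2/5)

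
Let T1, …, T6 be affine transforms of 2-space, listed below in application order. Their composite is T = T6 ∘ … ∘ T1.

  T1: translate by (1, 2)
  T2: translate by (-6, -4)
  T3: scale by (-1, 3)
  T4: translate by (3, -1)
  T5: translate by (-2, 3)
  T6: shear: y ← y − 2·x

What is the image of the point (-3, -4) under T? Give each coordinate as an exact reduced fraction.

T(p) = (9, -34)

T1 translate by (1, 2): (-3, -4) → (-2, -2)
T2 translate by (-6, -4): (-2, -2) → (-8, -6)
T3 scale by (-1, 3): (-8, -6) → (8, -18)
T4 translate by (3, -1): (8, -18) → (11, -19)
T5 translate by (-2, 3): (11, -19) → (9, -16)
T6 shear: y ← y − 2·x: (9, -16) → (9, -34)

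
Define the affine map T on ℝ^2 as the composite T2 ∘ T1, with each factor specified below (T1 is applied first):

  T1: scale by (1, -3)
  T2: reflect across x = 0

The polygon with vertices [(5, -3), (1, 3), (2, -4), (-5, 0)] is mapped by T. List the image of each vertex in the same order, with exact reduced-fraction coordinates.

image vertices: (-5, 9), (-1, -9), (-2, 12), (5, 0)

T1 scale by (1, -3): (5, -3) → (5, 9); (1, 3) → (1, -9); (2, -4) → (2, 12); (-5, 0) → (-5, 0)
T2 reflect across x = 0: (5, 9) → (-5, 9); (1, -9) → (-1, -9); (2, 12) → (-2, 12); (-5, 0) → (5, 0)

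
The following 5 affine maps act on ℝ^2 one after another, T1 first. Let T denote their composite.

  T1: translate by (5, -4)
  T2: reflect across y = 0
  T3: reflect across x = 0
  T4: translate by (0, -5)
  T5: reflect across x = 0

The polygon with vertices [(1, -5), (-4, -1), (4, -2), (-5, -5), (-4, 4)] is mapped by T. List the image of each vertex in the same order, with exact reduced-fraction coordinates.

image vertices: (6, 4), (1, 0), (9, 1), (0, 4), (1, -5)

T1 translate by (5, -4): (1, -5) → (6, -9); (-4, -1) → (1, -5); (4, -2) → (9, -6); (-5, -5) → (0, -9); (-4, 4) → (1, 0)
T2 reflect across y = 0: (6, -9) → (6, 9); (1, -5) → (1, 5); (9, -6) → (9, 6); (0, -9) → (0, 9); (1, 0) → (1, 0)
T3 reflect across x = 0: (6, 9) → (-6, 9); (1, 5) → (-1, 5); (9, 6) → (-9, 6); (0, 9) → (0, 9); (1, 0) → (-1, 0)
T4 translate by (0, -5): (-6, 9) → (-6, 4); (-1, 5) → (-1, 0); (-9, 6) → (-9, 1); (0, 9) → (0, 4); (-1, 0) → (-1, -5)
T5 reflect across x = 0: (-6, 4) → (6, 4); (-1, 0) → (1, 0); (-9, 1) → (9, 1); (0, 4) → (0, 4); (-1, -5) → (1, -5)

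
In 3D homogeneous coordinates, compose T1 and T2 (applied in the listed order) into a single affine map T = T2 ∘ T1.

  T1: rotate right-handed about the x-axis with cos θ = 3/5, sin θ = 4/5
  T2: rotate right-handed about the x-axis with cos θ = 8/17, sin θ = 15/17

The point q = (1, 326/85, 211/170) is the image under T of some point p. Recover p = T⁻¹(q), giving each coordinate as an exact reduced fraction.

T1 = [1 0 0 0; 0 3/5 -4/5 0; 0 4/5 3/5 0; 0 0 0 1]
T2·T1 = [1 0 0 0; 0 -36/85 -77/85 0; 0 77/85 -36/85 0; 0 0 0 1]
det M = 1; M⁻¹ = [1 0 0 0; 0 -36/85 77/85 0; 0 -77/85 -36/85 0; 0 0 0 1]
M⁻¹ · (1, 326/85, 211/170)ᵀ = (1, -1/2, -4)ᵀ

p = (1, -1/2, -4)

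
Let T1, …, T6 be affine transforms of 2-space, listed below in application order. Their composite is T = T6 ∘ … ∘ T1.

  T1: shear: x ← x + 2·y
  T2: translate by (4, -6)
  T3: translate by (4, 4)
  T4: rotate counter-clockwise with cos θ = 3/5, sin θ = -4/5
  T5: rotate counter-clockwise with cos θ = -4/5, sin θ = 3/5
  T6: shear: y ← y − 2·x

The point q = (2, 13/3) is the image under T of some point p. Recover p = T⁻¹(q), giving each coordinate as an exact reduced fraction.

p = (1/3, 0)

T1 = [1 2 0; 0 1 0; 0 0 1]
T2·T1 = [1 2 4; 0 1 -6; 0 0 1]
T3·…·T1 = [1 2 8; 0 1 -2; 0 0 1]
T4·…·T1 = [3/5 2 16/5; -4/5 -1 -38/5; 0 0 1]
T5·…·T1 = [0 -1 2; 1 2 8; 0 0 1]
T6·…·T1 = [0 -1 2; 1 4 4; 0 0 1]
det M = 1; M⁻¹ = [4 1 -12; -1 0 2; 0 0 1]
M⁻¹ · (2, 13/3)ᵀ = (1/3, 0)ᵀ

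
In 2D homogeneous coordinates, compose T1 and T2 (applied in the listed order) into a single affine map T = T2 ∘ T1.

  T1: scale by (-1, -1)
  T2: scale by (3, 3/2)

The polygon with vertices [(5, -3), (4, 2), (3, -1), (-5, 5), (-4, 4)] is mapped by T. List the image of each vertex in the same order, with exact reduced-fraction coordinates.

T1 scale by (-1, -1): (5, -3) → (-5, 3); (4, 2) → (-4, -2); (3, -1) → (-3, 1); (-5, 5) → (5, -5); (-4, 4) → (4, -4)
T2 scale by (3, 3/2): (-5, 3) → (-15, 9/2); (-4, -2) → (-12, -3); (-3, 1) → (-9, 3/2); (5, -5) → (15, -15/2); (4, -4) → (12, -6)

image vertices: (-15, 9/2), (-12, -3), (-9, 3/2), (15, -15/2), (12, -6)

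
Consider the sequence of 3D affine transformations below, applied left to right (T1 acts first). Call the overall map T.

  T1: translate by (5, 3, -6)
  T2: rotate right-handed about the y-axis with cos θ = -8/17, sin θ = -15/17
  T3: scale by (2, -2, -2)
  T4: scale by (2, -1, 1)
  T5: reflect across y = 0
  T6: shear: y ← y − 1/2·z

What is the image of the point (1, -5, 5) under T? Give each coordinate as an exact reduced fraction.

T1 translate by (5, 3, -6): (1, -5, 5) → (6, -2, -1)
T2 rotate right-handed about the y-axis with cos θ = -8/17, sin θ = -15/17: (6, -2, -1) → (-33/17, -2, 98/17)
T3 scale by (2, -2, -2): (-33/17, -2, 98/17) → (-66/17, 4, -196/17)
T4 scale by (2, -1, 1): (-66/17, 4, -196/17) → (-132/17, -4, -196/17)
T5 reflect across y = 0: (-132/17, -4, -196/17) → (-132/17, 4, -196/17)
T6 shear: y ← y − 1/2·z: (-132/17, 4, -196/17) → (-132/17, 166/17, -196/17)

T(p) = (-132/17, 166/17, -196/17)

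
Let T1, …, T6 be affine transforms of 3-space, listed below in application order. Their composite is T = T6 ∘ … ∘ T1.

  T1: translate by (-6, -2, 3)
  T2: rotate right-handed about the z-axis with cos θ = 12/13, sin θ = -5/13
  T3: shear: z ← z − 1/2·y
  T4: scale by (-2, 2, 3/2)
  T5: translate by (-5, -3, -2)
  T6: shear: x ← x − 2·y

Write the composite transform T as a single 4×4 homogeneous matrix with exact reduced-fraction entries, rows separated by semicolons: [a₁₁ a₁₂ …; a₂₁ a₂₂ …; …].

T = [-4/13 -58/13 0 153/13; -10/13 24/13 0 -27/13; 15/52 -9/13 3/2 28/13; 0 0 0 1]

T1 = [1 0 0 -6; 0 1 0 -2; 0 0 1 3; 0 0 0 1]
T2·T1 = [12/13 5/13 0 -82/13; -5/13 12/13 0 6/13; 0 0 1 3; 0 0 0 1]
T3·…·T1 = [12/13 5/13 0 -82/13; -5/13 12/13 0 6/13; 5/26 -6/13 1 36/13; 0 0 0 1]
T4·…·T1 = [-24/13 -10/13 0 164/13; -10/13 24/13 0 12/13; 15/52 -9/13 3/2 54/13; 0 0 0 1]
T5·…·T1 = [-24/13 -10/13 0 99/13; -10/13 24/13 0 -27/13; 15/52 -9/13 3/2 28/13; 0 0 0 1]
T6·…·T1 = [-4/13 -58/13 0 153/13; -10/13 24/13 0 -27/13; 15/52 -9/13 3/2 28/13; 0 0 0 1]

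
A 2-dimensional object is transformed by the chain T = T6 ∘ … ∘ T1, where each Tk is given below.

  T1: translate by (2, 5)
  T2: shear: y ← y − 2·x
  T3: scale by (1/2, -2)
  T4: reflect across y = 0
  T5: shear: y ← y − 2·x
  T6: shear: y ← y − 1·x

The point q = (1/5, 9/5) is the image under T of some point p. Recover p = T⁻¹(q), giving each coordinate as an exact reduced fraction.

T1 = [1 0 2; 0 1 5; 0 0 1]
T2·T1 = [1 0 2; -2 1 1; 0 0 1]
T3·…·T1 = [1/2 0 1; 4 -2 -2; 0 0 1]
T4·…·T1 = [1/2 0 1; -4 2 2; 0 0 1]
T5·…·T1 = [1/2 0 1; -5 2 0; 0 0 1]
T6·…·T1 = [1/2 0 1; -11/2 2 -1; 0 0 1]
det M = 1; M⁻¹ = [2 0 -2; 11/2 1/2 -5; 0 0 1]
M⁻¹ · (1/5, 9/5)ᵀ = (-8/5, -3)ᵀ

p = (-8/5, -3)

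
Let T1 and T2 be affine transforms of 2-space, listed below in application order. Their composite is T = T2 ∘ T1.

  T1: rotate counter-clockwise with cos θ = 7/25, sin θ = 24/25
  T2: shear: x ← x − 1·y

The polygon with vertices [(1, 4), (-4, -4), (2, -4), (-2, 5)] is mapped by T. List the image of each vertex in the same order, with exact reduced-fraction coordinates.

T1 rotate counter-clockwise with cos θ = 7/25, sin θ = 24/25: (1, 4) → (-89/25, 52/25); (-4, -4) → (68/25, -124/25); (2, -4) → (22/5, 4/5); (-2, 5) → (-134/25, -13/25)
T2 shear: x ← x − 1·y: (-89/25, 52/25) → (-141/25, 52/25); (68/25, -124/25) → (192/25, -124/25); (22/5, 4/5) → (18/5, 4/5); (-134/25, -13/25) → (-121/25, -13/25)

image vertices: (-141/25, 52/25), (192/25, -124/25), (18/5, 4/5), (-121/25, -13/25)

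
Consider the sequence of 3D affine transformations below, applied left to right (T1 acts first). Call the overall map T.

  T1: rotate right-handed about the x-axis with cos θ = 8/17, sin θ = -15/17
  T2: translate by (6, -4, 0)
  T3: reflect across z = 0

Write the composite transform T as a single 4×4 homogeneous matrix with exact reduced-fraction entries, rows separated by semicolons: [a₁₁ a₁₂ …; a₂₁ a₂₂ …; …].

T = [1 0 0 6; 0 8/17 15/17 -4; 0 15/17 -8/17 0; 0 0 0 1]

T1 = [1 0 0 0; 0 8/17 15/17 0; 0 -15/17 8/17 0; 0 0 0 1]
T2·T1 = [1 0 0 6; 0 8/17 15/17 -4; 0 -15/17 8/17 0; 0 0 0 1]
T3·…·T1 = [1 0 0 6; 0 8/17 15/17 -4; 0 15/17 -8/17 0; 0 0 0 1]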